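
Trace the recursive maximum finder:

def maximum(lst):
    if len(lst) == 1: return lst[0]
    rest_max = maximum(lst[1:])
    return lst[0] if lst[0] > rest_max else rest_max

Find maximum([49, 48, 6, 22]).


maximum([49, 48, 6, 22]): compare 49 with maximum([48, 6, 22])
maximum([48, 6, 22]): compare 48 with maximum([6, 22])
maximum([6, 22]): compare 6 with maximum([22])
maximum([22]) = 22  (base case)
Compare 6 with 22 -> 22
Compare 48 with 22 -> 48
Compare 49 with 48 -> 49

49


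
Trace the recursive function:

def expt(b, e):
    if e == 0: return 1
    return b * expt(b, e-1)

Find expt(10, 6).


expt(10, 6)
= 10 * expt(10, 5)
= 10 * 10 * expt(10, 4)
= 10 * 10 * 10 * expt(10, 3)
= 10 * 10 * 10 * 10 * expt(10, 2)
= 10 * 10 * 10 * 10 * 10 * expt(10, 1)
= 10 * 10 * 10 * 10 * 10 * 10 * expt(10, 0)
= 10 * 10 * 10 * 10 * 10 * 10 * 1
= 1000000

1000000


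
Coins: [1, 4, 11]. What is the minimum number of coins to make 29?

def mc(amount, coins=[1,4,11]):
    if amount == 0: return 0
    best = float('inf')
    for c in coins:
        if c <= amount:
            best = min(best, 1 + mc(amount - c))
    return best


Building up with DP:
mc(0) = 0
mc(1) = min(1+mc(0)=1+0=1) = 1
mc(2) = min(1+mc(1)=1+1=2) = 2
mc(3) = min(1+mc(2)=1+2=3) = 3
mc(4) = min(1+mc(3)=1+3=4, 1+mc(0)=1+0=1) = 1
mc(5) = min(1+mc(4)=1+1=2, 1+mc(1)=1+1=2) = 2
mc(6) = min(1+mc(5)=1+2=3, 1+mc(2)=1+2=3) = 3
mc(7) = min(1+mc(6)=1+3=4, 1+mc(3)=1+3=4) = 4
mc(8) = min(1+mc(7)=1+4=5, 1+mc(4)=1+1=2) = 2
mc(9) = min(1+mc(8)=1+2=3, 1+mc(5)=1+2=3) = 3
mc(10) = min(1+mc(9)=1+3=4, 1+mc(6)=1+3=4) = 4
mc(11) = min(1+mc(10)=1+4=5, 1+mc(7)=1+4=5, 1+mc(0)=1+0=1) = 1
mc(12) = min(1+mc(11)=1+1=2, 1+mc(8)=1+2=3, 1+mc(1)=1+1=2) = 2
mc(13) = min(1+mc(12)=1+2=3, 1+mc(9)=1+3=4, 1+mc(2)=1+2=3) = 3
mc(14) = min(1+mc(13)=1+3=4, 1+mc(10)=1+4=5, 1+mc(3)=1+3=4) = 4
mc(15) = min(1+mc(14)=1+4=5, 1+mc(11)=1+1=2, 1+mc(4)=1+1=2) = 2
mc(16) = min(1+mc(15)=1+2=3, 1+mc(12)=1+2=3, 1+mc(5)=1+2=3) = 3
mc(17) = min(1+mc(16)=1+3=4, 1+mc(13)=1+3=4, 1+mc(6)=1+3=4) = 4
mc(18) = min(1+mc(17)=1+4=5, 1+mc(14)=1+4=5, 1+mc(7)=1+4=5) = 5
mc(19) = min(1+mc(18)=1+5=6, 1+mc(15)=1+2=3, 1+mc(8)=1+2=3) = 3
mc(20) = min(1+mc(19)=1+3=4, 1+mc(16)=1+3=4, 1+mc(9)=1+3=4) = 4
mc(21) = min(1+mc(20)=1+4=5, 1+mc(17)=1+4=5, 1+mc(10)=1+4=5) = 5
mc(22) = min(1+mc(21)=1+5=6, 1+mc(18)=1+5=6, 1+mc(11)=1+1=2) = 2
mc(23) = min(1+mc(22)=1+2=3, 1+mc(19)=1+3=4, 1+mc(12)=1+2=3) = 3
mc(24) = min(1+mc(23)=1+3=4, 1+mc(20)=1+4=5, 1+mc(13)=1+3=4) = 4
mc(25) = min(1+mc(24)=1+4=5, 1+mc(21)=1+5=6, 1+mc(14)=1+4=5) = 5
mc(26) = min(1+mc(25)=1+5=6, 1+mc(22)=1+2=3, 1+mc(15)=1+2=3) = 3
mc(27) = min(1+mc(26)=1+3=4, 1+mc(23)=1+3=4, 1+mc(16)=1+3=4) = 4
mc(28) = min(1+mc(27)=1+4=5, 1+mc(24)=1+4=5, 1+mc(17)=1+4=5) = 5
mc(29) = min(1+mc(28)=1+5=6, 1+mc(25)=1+5=6, 1+mc(18)=1+5=6) = 6

6


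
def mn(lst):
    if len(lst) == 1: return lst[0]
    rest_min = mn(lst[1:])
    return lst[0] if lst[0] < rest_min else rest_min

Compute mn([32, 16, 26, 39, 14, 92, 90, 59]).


mn([32, 16, 26, 39, 14, 92, 90, 59]): compare 32 with mn([16, 26, 39, 14, 92, 90, 59])
mn([16, 26, 39, 14, 92, 90, 59]): compare 16 with mn([26, 39, 14, 92, 90, 59])
mn([26, 39, 14, 92, 90, 59]): compare 26 with mn([39, 14, 92, 90, 59])
mn([39, 14, 92, 90, 59]): compare 39 with mn([14, 92, 90, 59])
mn([14, 92, 90, 59]): compare 14 with mn([92, 90, 59])
mn([92, 90, 59]): compare 92 with mn([90, 59])
mn([90, 59]): compare 90 with mn([59])
mn([59]) = 59  (base case)
Compare 90 with 59 -> 59
Compare 92 with 59 -> 59
Compare 14 with 59 -> 14
Compare 39 with 14 -> 14
Compare 26 with 14 -> 14
Compare 16 with 14 -> 14
Compare 32 with 14 -> 14

14


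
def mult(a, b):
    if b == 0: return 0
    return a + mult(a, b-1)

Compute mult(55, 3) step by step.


mult(55, 3) = 55 + mult(55, 2)
mult(55, 2) = 55 + mult(55, 1)
mult(55, 1) = 55 + mult(55, 0)
mult(55, 0) = 0  (base case)
Total: 55 + 55 + 55 + 0 = 165

165


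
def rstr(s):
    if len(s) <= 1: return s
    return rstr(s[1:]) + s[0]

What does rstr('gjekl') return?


rstr('gjekl') = rstr('jekl') + 'g'
rstr('jekl') = rstr('ekl') + 'j'
rstr('ekl') = rstr('kl') + 'e'
rstr('kl') = rstr('l') + 'k'
rstr('l') = 'l'  (base case)
Concatenating: 'l' + 'k' + 'e' + 'j' + 'g' = 'lkejg'

lkejg


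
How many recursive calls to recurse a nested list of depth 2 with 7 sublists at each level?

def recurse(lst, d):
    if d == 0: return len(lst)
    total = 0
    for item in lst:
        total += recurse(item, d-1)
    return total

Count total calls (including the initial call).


At depth 0 (root): 1 call
At depth 1: each of 1 parents calls recurse on 7 children = 7 calls
At depth 2: each of 7 parents calls recurse on 7 children = 49 calls
Total: 1 + 7 + 49 = 57

57


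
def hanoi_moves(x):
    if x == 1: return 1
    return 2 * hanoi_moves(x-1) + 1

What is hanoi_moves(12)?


hanoi_moves(12) = 2 * hanoi_moves(11) + 1
hanoi_moves(11) = 2 * hanoi_moves(10) + 1
hanoi_moves(10) = 2 * hanoi_moves(9) + 1
hanoi_moves(9) = 2 * hanoi_moves(8) + 1
hanoi_moves(8) = 2 * hanoi_moves(7) + 1
hanoi_moves(7) = 2 * hanoi_moves(6) + 1
hanoi_moves(6) = 2 * hanoi_moves(5) + 1
hanoi_moves(5) = 2 * hanoi_moves(4) + 1
hanoi_moves(4) = 2 * hanoi_moves(3) + 1
hanoi_moves(3) = 2 * hanoi_moves(2) + 1
hanoi_moves(2) = 2 * hanoi_moves(1) + 1
hanoi_moves(1) = 1  (base case)
hanoi_moves(2) = 2 * 1 + 1 = 3
hanoi_moves(3) = 2 * 3 + 1 = 7
hanoi_moves(4) = 2 * 7 + 1 = 15
hanoi_moves(5) = 2 * 15 + 1 = 31
hanoi_moves(6) = 2 * 31 + 1 = 63
hanoi_moves(7) = 2 * 63 + 1 = 127
hanoi_moves(8) = 2 * 127 + 1 = 255
hanoi_moves(9) = 2 * 255 + 1 = 511
hanoi_moves(10) = 2 * 511 + 1 = 1023
hanoi_moves(11) = 2 * 1023 + 1 = 2047
hanoi_moves(12) = 2 * 2047 + 1 = 4095

4095


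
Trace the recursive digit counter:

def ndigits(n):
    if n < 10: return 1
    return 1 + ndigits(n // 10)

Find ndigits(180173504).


ndigits(180173504) = 1 + ndigits(18017350)
ndigits(18017350) = 1 + ndigits(1801735)
ndigits(1801735) = 1 + ndigits(180173)
ndigits(180173) = 1 + ndigits(18017)
ndigits(18017) = 1 + ndigits(1801)
ndigits(1801) = 1 + ndigits(180)
ndigits(180) = 1 + ndigits(18)
ndigits(18) = 1 + ndigits(1)
ndigits(1) = 1  (base case: 1 < 10)
Unwinding: 1 + 1 + 1 + 1 + 1 + 1 + 1 + 1 + 1 = 9

9


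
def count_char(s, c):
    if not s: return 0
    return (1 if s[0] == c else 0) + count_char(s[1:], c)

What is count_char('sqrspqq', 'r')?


s[0]='s' != 'r' -> 0
s[0]='q' != 'r' -> 0
s[0]='r' == 'r' -> 1
s[0]='s' != 'r' -> 0
s[0]='p' != 'r' -> 0
s[0]='q' != 'r' -> 0
s[0]='q' != 'r' -> 0
Sum: 0 + 0 + 1 + 0 + 0 + 0 + 0 = 1

1


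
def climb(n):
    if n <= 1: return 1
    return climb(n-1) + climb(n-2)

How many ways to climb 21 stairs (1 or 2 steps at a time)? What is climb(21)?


Building up from base cases:
climb(0) = 1
climb(1) = 1
climb(2) = climb(1) + climb(0) = 1 + 1 = 2
climb(3) = climb(2) + climb(1) = 2 + 1 = 3
climb(4) = climb(3) + climb(2) = 3 + 2 = 5
climb(5) = climb(4) + climb(3) = 5 + 3 = 8
climb(6) = climb(5) + climb(4) = 8 + 5 = 13
climb(7) = climb(6) + climb(5) = 13 + 8 = 21
climb(8) = climb(7) + climb(6) = 21 + 13 = 34
climb(9) = climb(8) + climb(7) = 34 + 21 = 55
climb(10) = climb(9) + climb(8) = 55 + 34 = 89
climb(11) = climb(10) + climb(9) = 89 + 55 = 144
climb(12) = climb(11) + climb(10) = 144 + 89 = 233
climb(13) = climb(12) + climb(11) = 233 + 144 = 377
climb(14) = climb(13) + climb(12) = 377 + 233 = 610
climb(15) = climb(14) + climb(13) = 610 + 377 = 987
climb(16) = climb(15) + climb(14) = 987 + 610 = 1597
climb(17) = climb(16) + climb(15) = 1597 + 987 = 2584
climb(18) = climb(17) + climb(16) = 2584 + 1597 = 4181
climb(19) = climb(18) + climb(17) = 4181 + 2584 = 6765
climb(20) = climb(19) + climb(18) = 6765 + 4181 = 10946
climb(21) = climb(20) + climb(19) = 10946 + 6765 = 17711

17711


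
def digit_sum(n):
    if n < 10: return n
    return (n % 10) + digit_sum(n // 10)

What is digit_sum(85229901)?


digit_sum(85229901) = 1 + digit_sum(8522990)
digit_sum(8522990) = 0 + digit_sum(852299)
digit_sum(852299) = 9 + digit_sum(85229)
digit_sum(85229) = 9 + digit_sum(8522)
digit_sum(8522) = 2 + digit_sum(852)
digit_sum(852) = 2 + digit_sum(85)
digit_sum(85) = 5 + digit_sum(8)
digit_sum(8) = 8  (base case)
Total: 1 + 0 + 9 + 9 + 2 + 2 + 5 + 8 = 36

36


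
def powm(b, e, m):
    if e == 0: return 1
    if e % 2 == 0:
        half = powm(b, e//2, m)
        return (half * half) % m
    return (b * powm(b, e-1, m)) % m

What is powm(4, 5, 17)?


powm(4, 5, 17): e is odd, compute powm(4, 4, 17)
  powm(4, 4, 17): e is even, compute powm(4, 2, 17)
    powm(4, 2, 17): e is even, compute powm(4, 1, 17)
      powm(4, 1, 17): e is odd, compute powm(4, 0, 17)
        powm(4, 0, 17) = 1
      (4 * 1) % 17 = 4
    half=4, (4*4) % 17 = 16
  half=16, (16*16) % 17 = 1
(4 * 1) % 17 = 4

4


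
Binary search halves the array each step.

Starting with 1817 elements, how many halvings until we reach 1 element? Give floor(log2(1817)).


1817 / 2 = 908
908 / 2 = 454
454 / 2 = 227
227 / 2 = 113
113 / 2 = 56
56 / 2 = 28
28 / 2 = 14
14 / 2 = 7
7 / 2 = 3
3 / 2 = 1
Reached 1 after 10 halvings

10


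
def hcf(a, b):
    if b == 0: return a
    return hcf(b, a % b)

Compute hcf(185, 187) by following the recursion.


hcf(185, 187) = hcf(187, 185)
hcf(187, 185) = hcf(185, 2)
hcf(185, 2) = hcf(2, 1)
hcf(2, 1) = hcf(1, 0)
hcf(1, 0) = 1  (base case)

1


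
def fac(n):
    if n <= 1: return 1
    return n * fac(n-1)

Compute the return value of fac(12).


fac(12)
= 12 * fac(11)
= 12 * 11 * fac(10)
= 12 * 11 * 10 * fac(9)
= 12 * 11 * 10 * 9 * fac(8)
= 12 * 11 * 10 * 9 * 8 * fac(7)
= 12 * 11 * 10 * 9 * 8 * 7 * fac(6)
= 12 * 11 * 10 * 9 * 8 * 7 * 6 * fac(5)
= 12 * 11 * 10 * 9 * 8 * 7 * 6 * 5 * fac(4)
= 12 * 11 * 10 * 9 * 8 * 7 * 6 * 5 * 4 * fac(3)
= 12 * 11 * 10 * 9 * 8 * 7 * 6 * 5 * 4 * 3 * fac(2)
= 12 * 11 * 10 * 9 * 8 * 7 * 6 * 5 * 4 * 3 * 2 * fac(1)
= 12 * 11 * 10 * 9 * 8 * 7 * 6 * 5 * 4 * 3 * 2 * 1
= 479001600

479001600


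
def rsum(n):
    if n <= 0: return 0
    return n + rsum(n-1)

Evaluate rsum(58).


rsum(58)
= 58 + 57 + 56 + 55 + 54 + 53 + 52 + 51 + 50 + 49 + 48 + 47 + 46 + 45 + 44 + 43 + 42 + 41 + 40 + 39 + 38 + 37 + 36 + 35 + 34 + 33 + 32 + 31 + 30 + 29 + 28 + 27 + 26 + 25 + 24 + 23 + 22 + 21 + 20 + 19 + 18 + 17 + 16 + 15 + 14 + 13 + 12 + 11 + 10 + 9 + 8 + 7 + 6 + 5 + 4 + 3 + 2 + 1 + rsum(0)
= 58 + 57 + 56 + 55 + 54 + 53 + 52 + 51 + 50 + 49 + 48 + 47 + 46 + 45 + 44 + 43 + 42 + 41 + 40 + 39 + 38 + 37 + 36 + 35 + 34 + 33 + 32 + 31 + 30 + 29 + 28 + 27 + 26 + 25 + 24 + 23 + 22 + 21 + 20 + 19 + 18 + 17 + 16 + 15 + 14 + 13 + 12 + 11 + 10 + 9 + 8 + 7 + 6 + 5 + 4 + 3 + 2 + 1 + 0
= 1711

1711


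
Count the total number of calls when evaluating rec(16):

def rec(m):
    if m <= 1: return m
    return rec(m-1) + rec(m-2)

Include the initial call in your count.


Let C(n) = total calls for rec(n)
C(0) = 1, C(1) = 1
C(2) = 1 + C(1) + C(0) = 1 + 1 + 1 = 3
C(3) = 1 + C(2) + C(1) = 1 + 3 + 1 = 5
C(4) = 1 + C(3) + C(2) = 1 + 5 + 3 = 9
C(5) = 1 + C(4) + C(3) = 1 + 9 + 5 = 15
C(6) = 1 + C(5) + C(4) = 1 + 15 + 9 = 25
C(7) = 1 + C(6) + C(5) = 1 + 25 + 15 = 41
C(8) = 1 + C(7) + C(6) = 1 + 41 + 25 = 67
C(9) = 1 + C(8) + C(7) = 1 + 67 + 41 = 109
C(10) = 1 + C(9) + C(8) = 1 + 109 + 67 = 177
C(11) = 1 + C(10) + C(9) = 1 + 177 + 109 = 287
C(12) = 1 + C(11) + C(10) = 1 + 287 + 177 = 465
C(13) = 1 + C(12) + C(11) = 1 + 465 + 287 = 753
C(14) = 1 + C(13) + C(12) = 1 + 753 + 465 = 1219
C(15) = 1 + C(14) + C(13) = 1 + 1219 + 753 = 1973
C(16) = 1 + C(15) + C(14) = 1 + 1973 + 1219 = 3193

3193


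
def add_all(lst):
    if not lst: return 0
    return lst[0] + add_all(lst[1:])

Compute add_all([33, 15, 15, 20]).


add_all([33, 15, 15, 20]) = 33 + add_all([15, 15, 20])
add_all([15, 15, 20]) = 15 + add_all([15, 20])
add_all([15, 20]) = 15 + add_all([20])
add_all([20]) = 20 + add_all([])
add_all([]) = 0  (base case)
Total: 33 + 15 + 15 + 20 + 0 = 83

83


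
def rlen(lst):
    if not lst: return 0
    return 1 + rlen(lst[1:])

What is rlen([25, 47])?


rlen([25, 47]) = 1 + rlen([47])
rlen([47]) = 1 + rlen([])
rlen([]) = 0  (base case)
Unwinding: 1 + 1 + 0 = 2

2


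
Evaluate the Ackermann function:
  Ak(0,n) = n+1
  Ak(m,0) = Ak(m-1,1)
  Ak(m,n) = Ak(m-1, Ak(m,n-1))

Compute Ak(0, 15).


Ak(0, 15) = 16
Result: Ak(0, 15) = 16

16


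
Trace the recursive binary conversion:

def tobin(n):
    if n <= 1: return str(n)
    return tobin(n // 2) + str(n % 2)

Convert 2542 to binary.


tobin(2542) = tobin(1271) + '0'
tobin(1271) = tobin(635) + '1'
tobin(635) = tobin(317) + '1'
tobin(317) = tobin(158) + '1'
tobin(158) = tobin(79) + '0'
tobin(79) = tobin(39) + '1'
tobin(39) = tobin(19) + '1'
tobin(19) = tobin(9) + '1'
tobin(9) = tobin(4) + '1'
tobin(4) = tobin(2) + '0'
tobin(2) = tobin(1) + '0'
tobin(1) = '1'  (base case)
Concatenating: '1' + '0' + '0' + '1' + '1' + '1' + '1' + '0' + '1' + '1' + '1' + '0' = '100111101110'

100111101110


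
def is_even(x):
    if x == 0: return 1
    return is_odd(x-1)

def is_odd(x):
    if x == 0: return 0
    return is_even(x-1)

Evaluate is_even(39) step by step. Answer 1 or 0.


is_even(39) = is_odd(38)
is_odd(38) = is_even(37)
is_even(37) = is_odd(36)
is_odd(36) = is_even(35)
is_even(35) = is_odd(34)
is_odd(34) = is_even(33)
is_even(33) = is_odd(32)
is_odd(32) = is_even(31)
is_even(31) = is_odd(30)
is_odd(30) = is_even(29)
is_even(29) = is_odd(28)
is_odd(28) = is_even(27)
is_even(27) = is_odd(26)
is_odd(26) = is_even(25)
is_even(25) = is_odd(24)
is_odd(24) = is_even(23)
is_even(23) = is_odd(22)
is_odd(22) = is_even(21)
is_even(21) = is_odd(20)
is_odd(20) = is_even(19)
is_even(19) = is_odd(18)
is_odd(18) = is_even(17)
is_even(17) = is_odd(16)
is_odd(16) = is_even(15)
is_even(15) = is_odd(14)
is_odd(14) = is_even(13)
is_even(13) = is_odd(12)
is_odd(12) = is_even(11)
is_even(11) = is_odd(10)
is_odd(10) = is_even(9)
is_even(9) = is_odd(8)
is_odd(8) = is_even(7)
is_even(7) = is_odd(6)
is_odd(6) = is_even(5)
is_even(5) = is_odd(4)
is_odd(4) = is_even(3)
is_even(3) = is_odd(2)
is_odd(2) = is_even(1)
is_even(1) = is_odd(0)
is_odd(0) = 0  (base case)
Result: 0

0


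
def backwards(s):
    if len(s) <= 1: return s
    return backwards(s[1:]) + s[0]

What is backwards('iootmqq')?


backwards('iootmqq') = backwards('ootmqq') + 'i'
backwards('ootmqq') = backwards('otmqq') + 'o'
backwards('otmqq') = backwards('tmqq') + 'o'
backwards('tmqq') = backwards('mqq') + 't'
backwards('mqq') = backwards('qq') + 'm'
backwards('qq') = backwards('q') + 'q'
backwards('q') = 'q'  (base case)
Concatenating: 'q' + 'q' + 'm' + 't' + 'o' + 'o' + 'i' = 'qqmtooi'

qqmtooi


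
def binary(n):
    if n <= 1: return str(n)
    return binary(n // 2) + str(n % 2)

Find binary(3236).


binary(3236) = binary(1618) + '0'
binary(1618) = binary(809) + '0'
binary(809) = binary(404) + '1'
binary(404) = binary(202) + '0'
binary(202) = binary(101) + '0'
binary(101) = binary(50) + '1'
binary(50) = binary(25) + '0'
binary(25) = binary(12) + '1'
binary(12) = binary(6) + '0'
binary(6) = binary(3) + '0'
binary(3) = binary(1) + '1'
binary(1) = '1'  (base case)
Concatenating: '1' + '1' + '0' + '0' + '1' + '0' + '1' + '0' + '0' + '1' + '0' + '0' = '110010100100'

110010100100


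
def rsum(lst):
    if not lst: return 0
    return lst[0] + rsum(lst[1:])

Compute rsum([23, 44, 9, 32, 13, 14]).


rsum([23, 44, 9, 32, 13, 14]) = 23 + rsum([44, 9, 32, 13, 14])
rsum([44, 9, 32, 13, 14]) = 44 + rsum([9, 32, 13, 14])
rsum([9, 32, 13, 14]) = 9 + rsum([32, 13, 14])
rsum([32, 13, 14]) = 32 + rsum([13, 14])
rsum([13, 14]) = 13 + rsum([14])
rsum([14]) = 14 + rsum([])
rsum([]) = 0  (base case)
Total: 23 + 44 + 9 + 32 + 13 + 14 + 0 = 135

135


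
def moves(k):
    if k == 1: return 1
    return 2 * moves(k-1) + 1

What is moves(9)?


moves(9) = 2 * moves(8) + 1
moves(8) = 2 * moves(7) + 1
moves(7) = 2 * moves(6) + 1
moves(6) = 2 * moves(5) + 1
moves(5) = 2 * moves(4) + 1
moves(4) = 2 * moves(3) + 1
moves(3) = 2 * moves(2) + 1
moves(2) = 2 * moves(1) + 1
moves(1) = 1  (base case)
moves(2) = 2 * 1 + 1 = 3
moves(3) = 2 * 3 + 1 = 7
moves(4) = 2 * 7 + 1 = 15
moves(5) = 2 * 15 + 1 = 31
moves(6) = 2 * 31 + 1 = 63
moves(7) = 2 * 63 + 1 = 127
moves(8) = 2 * 127 + 1 = 255
moves(9) = 2 * 255 + 1 = 511

511


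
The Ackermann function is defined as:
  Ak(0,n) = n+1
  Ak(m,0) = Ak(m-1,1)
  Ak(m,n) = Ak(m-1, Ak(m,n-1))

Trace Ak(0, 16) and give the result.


Ak(0, 16) = 17
Result: Ak(0, 16) = 17

17


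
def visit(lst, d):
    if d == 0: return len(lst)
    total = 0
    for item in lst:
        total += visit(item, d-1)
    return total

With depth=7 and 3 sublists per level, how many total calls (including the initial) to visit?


At depth 0 (root): 1 call
At depth 1: each of 1 parents calls visit on 3 children = 3 calls
At depth 2: each of 3 parents calls visit on 3 children = 9 calls
At depth 3: each of 9 parents calls visit on 3 children = 27 calls
At depth 4: each of 27 parents calls visit on 3 children = 81 calls
At depth 5: each of 81 parents calls visit on 3 children = 243 calls
At depth 6: each of 243 parents calls visit on 3 children = 729 calls
At depth 7: each of 729 parents calls visit on 3 children = 2187 calls
Total: 1 + 3 + 9 + 27 + 81 + 243 + 729 + 2187 = 3280

3280


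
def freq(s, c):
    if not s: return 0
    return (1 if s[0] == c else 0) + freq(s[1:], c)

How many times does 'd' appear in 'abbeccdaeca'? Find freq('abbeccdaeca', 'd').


s[0]='a' != 'd' -> 0
s[0]='b' != 'd' -> 0
s[0]='b' != 'd' -> 0
s[0]='e' != 'd' -> 0
s[0]='c' != 'd' -> 0
s[0]='c' != 'd' -> 0
s[0]='d' == 'd' -> 1
s[0]='a' != 'd' -> 0
s[0]='e' != 'd' -> 0
s[0]='c' != 'd' -> 0
s[0]='a' != 'd' -> 0
Sum: 0 + 0 + 0 + 0 + 0 + 0 + 1 + 0 + 0 + 0 + 0 = 1

1


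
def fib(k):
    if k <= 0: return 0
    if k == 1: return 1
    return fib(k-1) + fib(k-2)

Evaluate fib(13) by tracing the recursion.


Computing fib(13) bottom-up:
fib(0) = 0
fib(1) = 1
fib(2) = fib(1) + fib(0) = 1 + 0 = 1
fib(3) = fib(2) + fib(1) = 1 + 1 = 2
fib(4) = fib(3) + fib(2) = 2 + 1 = 3
fib(5) = fib(4) + fib(3) = 3 + 2 = 5
fib(6) = fib(5) + fib(4) = 5 + 3 = 8
fib(7) = fib(6) + fib(5) = 8 + 5 = 13
fib(8) = fib(7) + fib(6) = 13 + 8 = 21
fib(9) = fib(8) + fib(7) = 21 + 13 = 34
fib(10) = fib(9) + fib(8) = 34 + 21 = 55
fib(11) = fib(10) + fib(9) = 55 + 34 = 89
fib(12) = fib(11) + fib(10) = 89 + 55 = 144
fib(13) = fib(12) + fib(11) = 144 + 89 = 233

233


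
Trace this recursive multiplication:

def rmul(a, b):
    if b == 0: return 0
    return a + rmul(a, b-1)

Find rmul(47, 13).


rmul(47, 13) = 47 + rmul(47, 12)
rmul(47, 12) = 47 + rmul(47, 11)
rmul(47, 11) = 47 + rmul(47, 10)
rmul(47, 10) = 47 + rmul(47, 9)
rmul(47, 9) = 47 + rmul(47, 8)
rmul(47, 8) = 47 + rmul(47, 7)
rmul(47, 7) = 47 + rmul(47, 6)
rmul(47, 6) = 47 + rmul(47, 5)
rmul(47, 5) = 47 + rmul(47, 4)
rmul(47, 4) = 47 + rmul(47, 3)
rmul(47, 3) = 47 + rmul(47, 2)
rmul(47, 2) = 47 + rmul(47, 1)
rmul(47, 1) = 47 + rmul(47, 0)
rmul(47, 0) = 0  (base case)
Total: 47 + 47 + 47 + 47 + 47 + 47 + 47 + 47 + 47 + 47 + 47 + 47 + 47 + 0 = 611

611


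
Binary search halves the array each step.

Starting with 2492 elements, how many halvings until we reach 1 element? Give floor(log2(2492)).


2492 / 2 = 1246
1246 / 2 = 623
623 / 2 = 311
311 / 2 = 155
155 / 2 = 77
77 / 2 = 38
38 / 2 = 19
19 / 2 = 9
9 / 2 = 4
4 / 2 = 2
2 / 2 = 1
Reached 1 after 11 halvings

11


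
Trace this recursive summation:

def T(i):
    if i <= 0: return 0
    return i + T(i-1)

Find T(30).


T(30)
= 30 + 29 + 28 + 27 + 26 + 25 + 24 + 23 + 22 + 21 + 20 + 19 + 18 + 17 + 16 + 15 + 14 + 13 + 12 + 11 + 10 + 9 + 8 + 7 + 6 + 5 + 4 + 3 + 2 + 1 + T(0)
= 30 + 29 + 28 + 27 + 26 + 25 + 24 + 23 + 22 + 21 + 20 + 19 + 18 + 17 + 16 + 15 + 14 + 13 + 12 + 11 + 10 + 9 + 8 + 7 + 6 + 5 + 4 + 3 + 2 + 1 + 0
= 465

465


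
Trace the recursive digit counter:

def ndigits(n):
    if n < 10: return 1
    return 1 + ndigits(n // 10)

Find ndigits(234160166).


ndigits(234160166) = 1 + ndigits(23416016)
ndigits(23416016) = 1 + ndigits(2341601)
ndigits(2341601) = 1 + ndigits(234160)
ndigits(234160) = 1 + ndigits(23416)
ndigits(23416) = 1 + ndigits(2341)
ndigits(2341) = 1 + ndigits(234)
ndigits(234) = 1 + ndigits(23)
ndigits(23) = 1 + ndigits(2)
ndigits(2) = 1  (base case: 2 < 10)
Unwinding: 1 + 1 + 1 + 1 + 1 + 1 + 1 + 1 + 1 = 9

9


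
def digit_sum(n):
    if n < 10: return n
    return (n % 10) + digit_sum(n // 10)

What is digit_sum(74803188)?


digit_sum(74803188) = 8 + digit_sum(7480318)
digit_sum(7480318) = 8 + digit_sum(748031)
digit_sum(748031) = 1 + digit_sum(74803)
digit_sum(74803) = 3 + digit_sum(7480)
digit_sum(7480) = 0 + digit_sum(748)
digit_sum(748) = 8 + digit_sum(74)
digit_sum(74) = 4 + digit_sum(7)
digit_sum(7) = 7  (base case)
Total: 8 + 8 + 1 + 3 + 0 + 8 + 4 + 7 = 39

39


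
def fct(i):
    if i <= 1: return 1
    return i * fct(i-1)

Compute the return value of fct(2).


fct(2)
= 2 * fct(1)
= 2 * 1
= 2

2


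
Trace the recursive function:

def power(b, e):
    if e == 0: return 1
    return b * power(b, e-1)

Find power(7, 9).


power(7, 9)
= 7 * power(7, 8)
= 7 * 7 * power(7, 7)
= 7 * 7 * 7 * power(7, 6)
= 7 * 7 * 7 * 7 * power(7, 5)
= 7 * 7 * 7 * 7 * 7 * power(7, 4)
= 7 * 7 * 7 * 7 * 7 * 7 * power(7, 3)
= 7 * 7 * 7 * 7 * 7 * 7 * 7 * power(7, 2)
= 7 * 7 * 7 * 7 * 7 * 7 * 7 * 7 * power(7, 1)
= 7 * 7 * 7 * 7 * 7 * 7 * 7 * 7 * 7 * power(7, 0)
= 7 * 7 * 7 * 7 * 7 * 7 * 7 * 7 * 7 * 1
= 40353607

40353607


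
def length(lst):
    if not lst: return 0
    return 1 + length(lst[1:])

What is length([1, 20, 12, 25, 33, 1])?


length([1, 20, 12, 25, 33, 1]) = 1 + length([20, 12, 25, 33, 1])
length([20, 12, 25, 33, 1]) = 1 + length([12, 25, 33, 1])
length([12, 25, 33, 1]) = 1 + length([25, 33, 1])
length([25, 33, 1]) = 1 + length([33, 1])
length([33, 1]) = 1 + length([1])
length([1]) = 1 + length([])
length([]) = 0  (base case)
Unwinding: 1 + 1 + 1 + 1 + 1 + 1 + 0 = 6

6


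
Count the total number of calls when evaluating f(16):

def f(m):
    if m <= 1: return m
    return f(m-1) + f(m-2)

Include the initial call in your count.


Let C(n) = total calls for f(n)
C(0) = 1, C(1) = 1
C(2) = 1 + C(1) + C(0) = 1 + 1 + 1 = 3
C(3) = 1 + C(2) + C(1) = 1 + 3 + 1 = 5
C(4) = 1 + C(3) + C(2) = 1 + 5 + 3 = 9
C(5) = 1 + C(4) + C(3) = 1 + 9 + 5 = 15
C(6) = 1 + C(5) + C(4) = 1 + 15 + 9 = 25
C(7) = 1 + C(6) + C(5) = 1 + 25 + 15 = 41
C(8) = 1 + C(7) + C(6) = 1 + 41 + 25 = 67
C(9) = 1 + C(8) + C(7) = 1 + 67 + 41 = 109
C(10) = 1 + C(9) + C(8) = 1 + 109 + 67 = 177
C(11) = 1 + C(10) + C(9) = 1 + 177 + 109 = 287
C(12) = 1 + C(11) + C(10) = 1 + 287 + 177 = 465
C(13) = 1 + C(12) + C(11) = 1 + 465 + 287 = 753
C(14) = 1 + C(13) + C(12) = 1 + 753 + 465 = 1219
C(15) = 1 + C(14) + C(13) = 1 + 1219 + 753 = 1973
C(16) = 1 + C(15) + C(14) = 1 + 1973 + 1219 = 3193

3193


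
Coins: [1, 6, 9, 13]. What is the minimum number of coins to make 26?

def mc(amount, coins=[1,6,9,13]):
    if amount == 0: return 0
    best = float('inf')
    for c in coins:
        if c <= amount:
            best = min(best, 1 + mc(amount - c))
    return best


Building up with DP:
mc(0) = 0
mc(1) = min(1+mc(0)=1+0=1) = 1
mc(2) = min(1+mc(1)=1+1=2) = 2
mc(3) = min(1+mc(2)=1+2=3) = 3
mc(4) = min(1+mc(3)=1+3=4) = 4
mc(5) = min(1+mc(4)=1+4=5) = 5
mc(6) = min(1+mc(5)=1+5=6, 1+mc(0)=1+0=1) = 1
mc(7) = min(1+mc(6)=1+1=2, 1+mc(1)=1+1=2) = 2
mc(8) = min(1+mc(7)=1+2=3, 1+mc(2)=1+2=3) = 3
mc(9) = min(1+mc(8)=1+3=4, 1+mc(3)=1+3=4, 1+mc(0)=1+0=1) = 1
mc(10) = min(1+mc(9)=1+1=2, 1+mc(4)=1+4=5, 1+mc(1)=1+1=2) = 2
mc(11) = min(1+mc(10)=1+2=3, 1+mc(5)=1+5=6, 1+mc(2)=1+2=3) = 3
mc(12) = min(1+mc(11)=1+3=4, 1+mc(6)=1+1=2, 1+mc(3)=1+3=4) = 2
mc(13) = min(1+mc(12)=1+2=3, 1+mc(7)=1+2=3, 1+mc(4)=1+4=5, 1+mc(0)=1+0=1) = 1
mc(14) = min(1+mc(13)=1+1=2, 1+mc(8)=1+3=4, 1+mc(5)=1+5=6, 1+mc(1)=1+1=2) = 2
mc(15) = min(1+mc(14)=1+2=3, 1+mc(9)=1+1=2, 1+mc(6)=1+1=2, 1+mc(2)=1+2=3) = 2
mc(16) = min(1+mc(15)=1+2=3, 1+mc(10)=1+2=3, 1+mc(7)=1+2=3, 1+mc(3)=1+3=4) = 3
mc(17) = min(1+mc(16)=1+3=4, 1+mc(11)=1+3=4, 1+mc(8)=1+3=4, 1+mc(4)=1+4=5) = 4
mc(18) = min(1+mc(17)=1+4=5, 1+mc(12)=1+2=3, 1+mc(9)=1+1=2, 1+mc(5)=1+5=6) = 2
mc(19) = min(1+mc(18)=1+2=3, 1+mc(13)=1+1=2, 1+mc(10)=1+2=3, 1+mc(6)=1+1=2) = 2
mc(20) = min(1+mc(19)=1+2=3, 1+mc(14)=1+2=3, 1+mc(11)=1+3=4, 1+mc(7)=1+2=3) = 3
mc(21) = min(1+mc(20)=1+3=4, 1+mc(15)=1+2=3, 1+mc(12)=1+2=3, 1+mc(8)=1+3=4) = 3
mc(22) = min(1+mc(21)=1+3=4, 1+mc(16)=1+3=4, 1+mc(13)=1+1=2, 1+mc(9)=1+1=2) = 2
mc(23) = min(1+mc(22)=1+2=3, 1+mc(17)=1+4=5, 1+mc(14)=1+2=3, 1+mc(10)=1+2=3) = 3
mc(24) = min(1+mc(23)=1+3=4, 1+mc(18)=1+2=3, 1+mc(15)=1+2=3, 1+mc(11)=1+3=4) = 3
mc(25) = min(1+mc(24)=1+3=4, 1+mc(19)=1+2=3, 1+mc(16)=1+3=4, 1+mc(12)=1+2=3) = 3
mc(26) = min(1+mc(25)=1+3=4, 1+mc(20)=1+3=4, 1+mc(17)=1+4=5, 1+mc(13)=1+1=2) = 2

2


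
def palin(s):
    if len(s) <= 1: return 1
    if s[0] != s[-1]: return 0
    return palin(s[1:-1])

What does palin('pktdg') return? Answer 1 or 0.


palin('pktdg'): s[0]='p' != s[-1]='g' -> return 0
Result: 0 (not a palindrome)

0


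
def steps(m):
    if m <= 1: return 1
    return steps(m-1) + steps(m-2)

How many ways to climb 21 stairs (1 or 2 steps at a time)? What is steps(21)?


Building up from base cases:
steps(0) = 1
steps(1) = 1
steps(2) = steps(1) + steps(0) = 1 + 1 = 2
steps(3) = steps(2) + steps(1) = 2 + 1 = 3
steps(4) = steps(3) + steps(2) = 3 + 2 = 5
steps(5) = steps(4) + steps(3) = 5 + 3 = 8
steps(6) = steps(5) + steps(4) = 8 + 5 = 13
steps(7) = steps(6) + steps(5) = 13 + 8 = 21
steps(8) = steps(7) + steps(6) = 21 + 13 = 34
steps(9) = steps(8) + steps(7) = 34 + 21 = 55
steps(10) = steps(9) + steps(8) = 55 + 34 = 89
steps(11) = steps(10) + steps(9) = 89 + 55 = 144
steps(12) = steps(11) + steps(10) = 144 + 89 = 233
steps(13) = steps(12) + steps(11) = 233 + 144 = 377
steps(14) = steps(13) + steps(12) = 377 + 233 = 610
steps(15) = steps(14) + steps(13) = 610 + 377 = 987
steps(16) = steps(15) + steps(14) = 987 + 610 = 1597
steps(17) = steps(16) + steps(15) = 1597 + 987 = 2584
steps(18) = steps(17) + steps(16) = 2584 + 1597 = 4181
steps(19) = steps(18) + steps(17) = 4181 + 2584 = 6765
steps(20) = steps(19) + steps(18) = 6765 + 4181 = 10946
steps(21) = steps(20) + steps(19) = 10946 + 6765 = 17711

17711


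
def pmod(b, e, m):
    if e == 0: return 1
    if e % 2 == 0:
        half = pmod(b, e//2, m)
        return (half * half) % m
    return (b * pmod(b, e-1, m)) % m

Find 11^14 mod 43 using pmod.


pmod(11, 14, 43): e is even, compute pmod(11, 7, 43)
  pmod(11, 7, 43): e is odd, compute pmod(11, 6, 43)
    pmod(11, 6, 43): e is even, compute pmod(11, 3, 43)
      pmod(11, 3, 43): e is odd, compute pmod(11, 2, 43)
        pmod(11, 2, 43): e is even, compute pmod(11, 1, 43)
          pmod(11, 1, 43): e is odd, compute pmod(11, 0, 43)
          pmod(11, 0, 43) = 1
          (11 * 1) % 43 = 11
        half=11, (11*11) % 43 = 35
      (11 * 35) % 43 = 41
    half=41, (41*41) % 43 = 4
  (11 * 4) % 43 = 1
half=1, (1*1) % 43 = 1

1


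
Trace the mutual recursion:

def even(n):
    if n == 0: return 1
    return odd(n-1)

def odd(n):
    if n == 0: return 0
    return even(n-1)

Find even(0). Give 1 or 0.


even(0) = 1  (base case)
Result: 1

1


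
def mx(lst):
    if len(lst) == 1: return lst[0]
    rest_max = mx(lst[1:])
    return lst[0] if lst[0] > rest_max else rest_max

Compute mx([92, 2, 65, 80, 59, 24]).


mx([92, 2, 65, 80, 59, 24]): compare 92 with mx([2, 65, 80, 59, 24])
mx([2, 65, 80, 59, 24]): compare 2 with mx([65, 80, 59, 24])
mx([65, 80, 59, 24]): compare 65 with mx([80, 59, 24])
mx([80, 59, 24]): compare 80 with mx([59, 24])
mx([59, 24]): compare 59 with mx([24])
mx([24]) = 24  (base case)
Compare 59 with 24 -> 59
Compare 80 with 59 -> 80
Compare 65 with 80 -> 80
Compare 2 with 80 -> 80
Compare 92 with 80 -> 92

92


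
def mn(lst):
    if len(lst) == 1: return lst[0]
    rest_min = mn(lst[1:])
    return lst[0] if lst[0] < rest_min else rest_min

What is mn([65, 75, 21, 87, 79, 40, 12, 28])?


mn([65, 75, 21, 87, 79, 40, 12, 28]): compare 65 with mn([75, 21, 87, 79, 40, 12, 28])
mn([75, 21, 87, 79, 40, 12, 28]): compare 75 with mn([21, 87, 79, 40, 12, 28])
mn([21, 87, 79, 40, 12, 28]): compare 21 with mn([87, 79, 40, 12, 28])
mn([87, 79, 40, 12, 28]): compare 87 with mn([79, 40, 12, 28])
mn([79, 40, 12, 28]): compare 79 with mn([40, 12, 28])
mn([40, 12, 28]): compare 40 with mn([12, 28])
mn([12, 28]): compare 12 with mn([28])
mn([28]) = 28  (base case)
Compare 12 with 28 -> 12
Compare 40 with 12 -> 12
Compare 79 with 12 -> 12
Compare 87 with 12 -> 12
Compare 21 with 12 -> 12
Compare 75 with 12 -> 12
Compare 65 with 12 -> 12

12


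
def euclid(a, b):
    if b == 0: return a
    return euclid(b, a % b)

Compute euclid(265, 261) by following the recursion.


euclid(265, 261) = euclid(261, 4)
euclid(261, 4) = euclid(4, 1)
euclid(4, 1) = euclid(1, 0)
euclid(1, 0) = 1  (base case)

1


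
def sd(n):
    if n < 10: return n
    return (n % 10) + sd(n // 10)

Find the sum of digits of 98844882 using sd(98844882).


sd(98844882) = 2 + sd(9884488)
sd(9884488) = 8 + sd(988448)
sd(988448) = 8 + sd(98844)
sd(98844) = 4 + sd(9884)
sd(9884) = 4 + sd(988)
sd(988) = 8 + sd(98)
sd(98) = 8 + sd(9)
sd(9) = 9  (base case)
Total: 2 + 8 + 8 + 4 + 4 + 8 + 8 + 9 = 51

51


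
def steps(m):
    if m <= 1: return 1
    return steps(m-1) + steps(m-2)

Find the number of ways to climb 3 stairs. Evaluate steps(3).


Building up from base cases:
steps(0) = 1
steps(1) = 1
steps(2) = steps(1) + steps(0) = 1 + 1 = 2
steps(3) = steps(2) + steps(1) = 2 + 1 = 3

3


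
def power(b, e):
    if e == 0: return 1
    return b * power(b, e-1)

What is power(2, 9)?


power(2, 9)
= 2 * power(2, 8)
= 2 * 2 * power(2, 7)
= 2 * 2 * 2 * power(2, 6)
= 2 * 2 * 2 * 2 * power(2, 5)
= 2 * 2 * 2 * 2 * 2 * power(2, 4)
= 2 * 2 * 2 * 2 * 2 * 2 * power(2, 3)
= 2 * 2 * 2 * 2 * 2 * 2 * 2 * power(2, 2)
= 2 * 2 * 2 * 2 * 2 * 2 * 2 * 2 * power(2, 1)
= 2 * 2 * 2 * 2 * 2 * 2 * 2 * 2 * 2 * power(2, 0)
= 2 * 2 * 2 * 2 * 2 * 2 * 2 * 2 * 2 * 1
= 512

512


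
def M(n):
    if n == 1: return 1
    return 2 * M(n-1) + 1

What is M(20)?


M(20) = 2 * M(19) + 1
M(19) = 2 * M(18) + 1
M(18) = 2 * M(17) + 1
M(17) = 2 * M(16) + 1
M(16) = 2 * M(15) + 1
M(15) = 2 * M(14) + 1
M(14) = 2 * M(13) + 1
M(13) = 2 * M(12) + 1
M(12) = 2 * M(11) + 1
M(11) = 2 * M(10) + 1
M(10) = 2 * M(9) + 1
M(9) = 2 * M(8) + 1
M(8) = 2 * M(7) + 1
M(7) = 2 * M(6) + 1
M(6) = 2 * M(5) + 1
M(5) = 2 * M(4) + 1
M(4) = 2 * M(3) + 1
M(3) = 2 * M(2) + 1
M(2) = 2 * M(1) + 1
M(1) = 1  (base case)
M(2) = 2 * 1 + 1 = 3
M(3) = 2 * 3 + 1 = 7
M(4) = 2 * 7 + 1 = 15
M(5) = 2 * 15 + 1 = 31
M(6) = 2 * 31 + 1 = 63
M(7) = 2 * 63 + 1 = 127
M(8) = 2 * 127 + 1 = 255
M(9) = 2 * 255 + 1 = 511
M(10) = 2 * 511 + 1 = 1023
M(11) = 2 * 1023 + 1 = 2047
M(12) = 2 * 2047 + 1 = 4095
M(13) = 2 * 4095 + 1 = 8191
M(14) = 2 * 8191 + 1 = 16383
M(15) = 2 * 16383 + 1 = 32767
M(16) = 2 * 32767 + 1 = 65535
M(17) = 2 * 65535 + 1 = 131071
M(18) = 2 * 131071 + 1 = 262143
M(19) = 2 * 262143 + 1 = 524287
M(20) = 2 * 524287 + 1 = 1048575

1048575


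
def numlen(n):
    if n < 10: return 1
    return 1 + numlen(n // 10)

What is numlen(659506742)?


numlen(659506742) = 1 + numlen(65950674)
numlen(65950674) = 1 + numlen(6595067)
numlen(6595067) = 1 + numlen(659506)
numlen(659506) = 1 + numlen(65950)
numlen(65950) = 1 + numlen(6595)
numlen(6595) = 1 + numlen(659)
numlen(659) = 1 + numlen(65)
numlen(65) = 1 + numlen(6)
numlen(6) = 1  (base case: 6 < 10)
Unwinding: 1 + 1 + 1 + 1 + 1 + 1 + 1 + 1 + 1 = 9

9


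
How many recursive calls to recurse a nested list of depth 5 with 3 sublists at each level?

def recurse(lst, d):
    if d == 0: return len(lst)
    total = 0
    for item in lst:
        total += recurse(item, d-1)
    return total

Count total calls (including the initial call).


At depth 0 (root): 1 call
At depth 1: each of 1 parents calls recurse on 3 children = 3 calls
At depth 2: each of 3 parents calls recurse on 3 children = 9 calls
At depth 3: each of 9 parents calls recurse on 3 children = 27 calls
At depth 4: each of 27 parents calls recurse on 3 children = 81 calls
At depth 5: each of 81 parents calls recurse on 3 children = 243 calls
Total: 1 + 3 + 9 + 27 + 81 + 243 = 364

364


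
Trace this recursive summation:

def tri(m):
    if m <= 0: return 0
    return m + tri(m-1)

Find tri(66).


tri(66)
= 66 + 65 + 64 + 63 + 62 + 61 + 60 + 59 + 58 + 57 + 56 + 55 + 54 + 53 + 52 + 51 + 50 + 49 + 48 + 47 + 46 + 45 + 44 + 43 + 42 + 41 + 40 + 39 + 38 + 37 + 36 + 35 + 34 + 33 + 32 + 31 + 30 + 29 + 28 + 27 + 26 + 25 + 24 + 23 + 22 + 21 + 20 + 19 + 18 + 17 + 16 + 15 + 14 + 13 + 12 + 11 + 10 + 9 + 8 + 7 + 6 + 5 + 4 + 3 + 2 + 1 + tri(0)
= 66 + 65 + 64 + 63 + 62 + 61 + 60 + 59 + 58 + 57 + 56 + 55 + 54 + 53 + 52 + 51 + 50 + 49 + 48 + 47 + 46 + 45 + 44 + 43 + 42 + 41 + 40 + 39 + 38 + 37 + 36 + 35 + 34 + 33 + 32 + 31 + 30 + 29 + 28 + 27 + 26 + 25 + 24 + 23 + 22 + 21 + 20 + 19 + 18 + 17 + 16 + 15 + 14 + 13 + 12 + 11 + 10 + 9 + 8 + 7 + 6 + 5 + 4 + 3 + 2 + 1 + 0
= 2211

2211


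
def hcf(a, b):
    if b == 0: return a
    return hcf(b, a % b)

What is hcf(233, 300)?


hcf(233, 300) = hcf(300, 233)
hcf(300, 233) = hcf(233, 67)
hcf(233, 67) = hcf(67, 32)
hcf(67, 32) = hcf(32, 3)
hcf(32, 3) = hcf(3, 2)
hcf(3, 2) = hcf(2, 1)
hcf(2, 1) = hcf(1, 0)
hcf(1, 0) = 1  (base case)

1


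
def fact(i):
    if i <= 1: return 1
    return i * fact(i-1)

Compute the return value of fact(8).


fact(8)
= 8 * fact(7)
= 8 * 7 * fact(6)
= 8 * 7 * 6 * fact(5)
= 8 * 7 * 6 * 5 * fact(4)
= 8 * 7 * 6 * 5 * 4 * fact(3)
= 8 * 7 * 6 * 5 * 4 * 3 * fact(2)
= 8 * 7 * 6 * 5 * 4 * 3 * 2 * fact(1)
= 8 * 7 * 6 * 5 * 4 * 3 * 2 * 1
= 40320

40320


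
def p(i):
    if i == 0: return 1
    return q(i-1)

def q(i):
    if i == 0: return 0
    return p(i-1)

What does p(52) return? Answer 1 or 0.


p(52) = q(51)
q(51) = p(50)
p(50) = q(49)
q(49) = p(48)
p(48) = q(47)
q(47) = p(46)
p(46) = q(45)
q(45) = p(44)
p(44) = q(43)
q(43) = p(42)
p(42) = q(41)
q(41) = p(40)
p(40) = q(39)
q(39) = p(38)
p(38) = q(37)
q(37) = p(36)
p(36) = q(35)
q(35) = p(34)
p(34) = q(33)
q(33) = p(32)
p(32) = q(31)
q(31) = p(30)
p(30) = q(29)
q(29) = p(28)
p(28) = q(27)
q(27) = p(26)
p(26) = q(25)
q(25) = p(24)
p(24) = q(23)
q(23) = p(22)
p(22) = q(21)
q(21) = p(20)
p(20) = q(19)
q(19) = p(18)
p(18) = q(17)
q(17) = p(16)
p(16) = q(15)
q(15) = p(14)
p(14) = q(13)
q(13) = p(12)
p(12) = q(11)
q(11) = p(10)
p(10) = q(9)
q(9) = p(8)
p(8) = q(7)
q(7) = p(6)
p(6) = q(5)
q(5) = p(4)
p(4) = q(3)
q(3) = p(2)
p(2) = q(1)
q(1) = p(0)
p(0) = 1  (base case)
Result: 1

1


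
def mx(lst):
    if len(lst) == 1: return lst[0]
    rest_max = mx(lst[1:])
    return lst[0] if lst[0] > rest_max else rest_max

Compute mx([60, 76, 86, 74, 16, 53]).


mx([60, 76, 86, 74, 16, 53]): compare 60 with mx([76, 86, 74, 16, 53])
mx([76, 86, 74, 16, 53]): compare 76 with mx([86, 74, 16, 53])
mx([86, 74, 16, 53]): compare 86 with mx([74, 16, 53])
mx([74, 16, 53]): compare 74 with mx([16, 53])
mx([16, 53]): compare 16 with mx([53])
mx([53]) = 53  (base case)
Compare 16 with 53 -> 53
Compare 74 with 53 -> 74
Compare 86 with 74 -> 86
Compare 76 with 86 -> 86
Compare 60 with 86 -> 86

86


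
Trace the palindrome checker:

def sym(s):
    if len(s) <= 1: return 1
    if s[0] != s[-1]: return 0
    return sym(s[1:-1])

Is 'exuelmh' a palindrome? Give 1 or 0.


sym('exuelmh'): s[0]='e' != s[-1]='h' -> return 0
Result: 0 (not a palindrome)

0


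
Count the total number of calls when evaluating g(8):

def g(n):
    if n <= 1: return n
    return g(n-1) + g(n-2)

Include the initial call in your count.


Let C(n) = total calls for g(n)
C(0) = 1, C(1) = 1
C(2) = 1 + C(1) + C(0) = 1 + 1 + 1 = 3
C(3) = 1 + C(2) + C(1) = 1 + 3 + 1 = 5
C(4) = 1 + C(3) + C(2) = 1 + 5 + 3 = 9
C(5) = 1 + C(4) + C(3) = 1 + 9 + 5 = 15
C(6) = 1 + C(5) + C(4) = 1 + 15 + 9 = 25
C(7) = 1 + C(6) + C(5) = 1 + 25 + 15 = 41
C(8) = 1 + C(7) + C(6) = 1 + 41 + 25 = 67

67


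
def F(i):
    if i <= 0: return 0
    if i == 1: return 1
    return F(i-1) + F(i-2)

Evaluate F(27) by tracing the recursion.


Computing F(27) bottom-up:
F(0) = 0
F(1) = 1
F(2) = F(1) + F(0) = 1 + 0 = 1
F(3) = F(2) + F(1) = 1 + 1 = 2
F(4) = F(3) + F(2) = 2 + 1 = 3
F(5) = F(4) + F(3) = 3 + 2 = 5
F(6) = F(5) + F(4) = 5 + 3 = 8
F(7) = F(6) + F(5) = 8 + 5 = 13
F(8) = F(7) + F(6) = 13 + 8 = 21
F(9) = F(8) + F(7) = 21 + 13 = 34
F(10) = F(9) + F(8) = 34 + 21 = 55
F(11) = F(10) + F(9) = 55 + 34 = 89
F(12) = F(11) + F(10) = 89 + 55 = 144
F(13) = F(12) + F(11) = 144 + 89 = 233
F(14) = F(13) + F(12) = 233 + 144 = 377
F(15) = F(14) + F(13) = 377 + 233 = 610
F(16) = F(15) + F(14) = 610 + 377 = 987
F(17) = F(16) + F(15) = 987 + 610 = 1597
F(18) = F(17) + F(16) = 1597 + 987 = 2584
F(19) = F(18) + F(17) = 2584 + 1597 = 4181
F(20) = F(19) + F(18) = 4181 + 2584 = 6765
F(21) = F(20) + F(19) = 6765 + 4181 = 10946
F(22) = F(21) + F(20) = 10946 + 6765 = 17711
F(23) = F(22) + F(21) = 17711 + 10946 = 28657
F(24) = F(23) + F(22) = 28657 + 17711 = 46368
F(25) = F(24) + F(23) = 46368 + 28657 = 75025
F(26) = F(25) + F(24) = 75025 + 46368 = 121393
F(27) = F(26) + F(25) = 121393 + 75025 = 196418

196418


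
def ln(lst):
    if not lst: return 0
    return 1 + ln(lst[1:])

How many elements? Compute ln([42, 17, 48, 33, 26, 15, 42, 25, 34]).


ln([42, 17, 48, 33, 26, 15, 42, 25, 34]) = 1 + ln([17, 48, 33, 26, 15, 42, 25, 34])
ln([17, 48, 33, 26, 15, 42, 25, 34]) = 1 + ln([48, 33, 26, 15, 42, 25, 34])
ln([48, 33, 26, 15, 42, 25, 34]) = 1 + ln([33, 26, 15, 42, 25, 34])
ln([33, 26, 15, 42, 25, 34]) = 1 + ln([26, 15, 42, 25, 34])
ln([26, 15, 42, 25, 34]) = 1 + ln([15, 42, 25, 34])
ln([15, 42, 25, 34]) = 1 + ln([42, 25, 34])
ln([42, 25, 34]) = 1 + ln([25, 34])
ln([25, 34]) = 1 + ln([34])
ln([34]) = 1 + ln([])
ln([]) = 0  (base case)
Unwinding: 1 + 1 + 1 + 1 + 1 + 1 + 1 + 1 + 1 + 0 = 9

9


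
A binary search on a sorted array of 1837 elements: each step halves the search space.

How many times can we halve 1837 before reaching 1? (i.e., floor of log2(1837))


1837 / 2 = 918
918 / 2 = 459
459 / 2 = 229
229 / 2 = 114
114 / 2 = 57
57 / 2 = 28
28 / 2 = 14
14 / 2 = 7
7 / 2 = 3
3 / 2 = 1
Reached 1 after 10 halvings

10


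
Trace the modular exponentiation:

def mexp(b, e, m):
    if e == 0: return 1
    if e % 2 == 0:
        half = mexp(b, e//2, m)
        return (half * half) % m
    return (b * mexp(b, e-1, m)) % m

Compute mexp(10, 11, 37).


mexp(10, 11, 37): e is odd, compute mexp(10, 10, 37)
  mexp(10, 10, 37): e is even, compute mexp(10, 5, 37)
    mexp(10, 5, 37): e is odd, compute mexp(10, 4, 37)
      mexp(10, 4, 37): e is even, compute mexp(10, 2, 37)
        mexp(10, 2, 37): e is even, compute mexp(10, 1, 37)
          mexp(10, 1, 37): e is odd, compute mexp(10, 0, 37)
          mexp(10, 0, 37) = 1
          (10 * 1) % 37 = 10
        half=10, (10*10) % 37 = 26
      half=26, (26*26) % 37 = 10
    (10 * 10) % 37 = 26
  half=26, (26*26) % 37 = 10
(10 * 10) % 37 = 26

26


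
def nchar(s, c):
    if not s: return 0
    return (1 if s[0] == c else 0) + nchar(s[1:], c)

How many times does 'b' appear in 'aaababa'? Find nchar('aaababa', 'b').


s[0]='a' != 'b' -> 0
s[0]='a' != 'b' -> 0
s[0]='a' != 'b' -> 0
s[0]='b' == 'b' -> 1
s[0]='a' != 'b' -> 0
s[0]='b' == 'b' -> 1
s[0]='a' != 'b' -> 0
Sum: 0 + 0 + 0 + 1 + 0 + 1 + 0 = 2

2


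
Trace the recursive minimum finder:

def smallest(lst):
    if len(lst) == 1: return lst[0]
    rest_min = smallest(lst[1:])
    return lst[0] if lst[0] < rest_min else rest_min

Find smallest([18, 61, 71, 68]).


smallest([18, 61, 71, 68]): compare 18 with smallest([61, 71, 68])
smallest([61, 71, 68]): compare 61 with smallest([71, 68])
smallest([71, 68]): compare 71 with smallest([68])
smallest([68]) = 68  (base case)
Compare 71 with 68 -> 68
Compare 61 with 68 -> 61
Compare 18 with 61 -> 18

18


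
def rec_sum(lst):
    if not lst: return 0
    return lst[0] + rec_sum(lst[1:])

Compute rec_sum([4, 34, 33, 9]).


rec_sum([4, 34, 33, 9]) = 4 + rec_sum([34, 33, 9])
rec_sum([34, 33, 9]) = 34 + rec_sum([33, 9])
rec_sum([33, 9]) = 33 + rec_sum([9])
rec_sum([9]) = 9 + rec_sum([])
rec_sum([]) = 0  (base case)
Total: 4 + 34 + 33 + 9 + 0 = 80

80


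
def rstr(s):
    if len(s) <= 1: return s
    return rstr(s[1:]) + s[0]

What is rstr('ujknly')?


rstr('ujknly') = rstr('jknly') + 'u'
rstr('jknly') = rstr('knly') + 'j'
rstr('knly') = rstr('nly') + 'k'
rstr('nly') = rstr('ly') + 'n'
rstr('ly') = rstr('y') + 'l'
rstr('y') = 'y'  (base case)
Concatenating: 'y' + 'l' + 'n' + 'k' + 'j' + 'u' = 'ylnkju'

ylnkju
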